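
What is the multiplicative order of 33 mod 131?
65

131 is prime, so ord(33) divides φ(131) = 130.
Divisors of 130: 1, 2, 5, 10, 13, 26, 65, 130.
Repeated squaring: 33^1 ≡ 33, 33^2 ≡ 41, 33^4 ≡ 109, 33^8 ≡ 91, 33^16 ≡ 28, 33^32 ≡ 129, 33^64 ≡ 4, 33^128 ≡ 16 (mod 131).
Test 33^d mod 131 for each divisor d in increasing order:
33^1 ≡ 33
33^2 ≡ 41
33^5 = 33^4·33^1 ≡ 60
33^10 = 33^8·33^2 ≡ 63
33^13 = 33^8·33^4·33^1 ≡ 89
33^26 = 33^16·33^8·33^2 ≡ 61
33^65 = 33^64·33^1 ≡ 1  ← first divisor giving 1
The order is 65.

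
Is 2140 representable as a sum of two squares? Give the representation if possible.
Not possible

Factorization: 2140 = 2^2 × 5 × 107
By Fermat: n is sum of two squares iff every prime p ≡ 3 (mod 4) appears to even power.
Prime(s) ≡ 3 (mod 4) with odd exponent: [(107, 1)]
Therefore 2140 cannot be expressed as a² + b².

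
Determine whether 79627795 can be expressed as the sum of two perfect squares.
Not possible

Factorization: 79627795 = 5 × 13 × 107^3
By Fermat: n is sum of two squares iff every prime p ≡ 3 (mod 4) appears to even power.
Prime(s) ≡ 3 (mod 4) with odd exponent: [(107, 3)]
Therefore 79627795 cannot be expressed as a² + b².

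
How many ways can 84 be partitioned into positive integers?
26543660

p(n) counts ways to write n as a sum of positive integers (order ignored).
Euler's pentagonal recurrence: p(k) = p(k-1) + p(k-2) - p(k-5) - p(k-7) + p(k-12) + p(k-15) - ... (offsets j(3j∓1)/2, signs ++--, p(0)=1, p(<0)=0).
DP table for k = 0..83: p(0)=1, p(1)=1, p(2)=2, p(3)=3, p(4)=5, p(5)=7, p(6)=11, p(7)=15, p(8)=22, p(9)=30, p(10)=42, p(11)=56, p(12)=77, p(13)=101, p(14)=135, p(15)=176, p(16)=231, p(17)=297, p(18)=385, p(19)=490, p(20)=627, p(21)=792, p(22)=1002, p(23)=1255, p(24)=1575, p(25)=1958, p(26)=2436, p(27)=3010, p(28)=3718, p(29)=4565, p(30)=5604, p(31)=6842, p(32)=8349, p(33)=10143, p(34)=12310, p(35)=14883, p(36)=17977, p(37)=21637, p(38)=26015, p(39)=31185, p(40)=37338, p(41)=44583, p(42)=53174, p(43)=63261, p(44)=75175, p(45)=89134, p(46)=105558, p(47)=124754, p(48)=147273, p(49)=173525, p(50)=204226, p(51)=239943, p(52)=281589, p(53)=329931, p(54)=386155, p(55)=451276, p(56)=526823, p(57)=614154, p(58)=715220, p(59)=831820, p(60)=966467, p(61)=1121505, p(62)=1300156, p(63)=1505499, p(64)=1741630, p(65)=2012558, p(66)=2323520, p(67)=2679689, p(68)=3087735, p(69)=3554345, p(70)=4087968, p(71)=4697205, p(72)=5392783, p(73)=6185689, p(74)=7089500, p(75)=8118264, p(76)=9289091, p(77)=10619863, p(78)=12132164, p(79)=13848650, p(80)=15796476, p(81)=18004327, p(82)=20506255, p(83)=23338469.
Final step: p(84) = p(83) + p(82) - p(79) - p(77) + p(72) + p(69) - p(62) - p(58) + p(49) + p(44) - p(33) - p(27) + p(14) + p(7)
= 23338469 + 20506255 - 13848650 - 10619863 + 5392783 + 3554345 - 1300156 - 715220 + 173525 + 75175 - 10143 - 3010 + 135 + 15
= 26543660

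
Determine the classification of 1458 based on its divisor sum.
abundant

Proper divisors of 1458: sum = 1 + 2 + 3 + 6 + 9 + 18 + 27 + 54 + 81 + 162 + 243 + 486 + 729 = 1821
Since 1821 > 1458, 1458 is abundant.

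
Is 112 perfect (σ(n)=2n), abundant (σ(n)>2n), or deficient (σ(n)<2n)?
abundant

Proper divisors of 112: sum = 1 + 2 + 4 + 7 + 8 + 14 + 16 + 28 + 56 = 136
Since 136 > 112, 112 is abundant.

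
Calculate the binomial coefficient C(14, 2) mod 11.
3

Using Lucas' theorem:
Write n=14 and k=2 in base 11:
n in base 11: [1, 3]
k in base 11: [0, 2]
C(14,2) mod 11 = ∏ C(n_i, k_i) mod 11
Digit binomials (mod 11): C(1,0) = 1; C(3,2) = 3
Product: 1 × 3 = 3 ≡ 3 (mod 11)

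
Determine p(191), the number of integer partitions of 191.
1820701100652

p(n) counts ways to write n as a sum of positive integers (order ignored).
Euler's pentagonal recurrence: p(k) = p(k-1) + p(k-2) - p(k-5) - p(k-7) + p(k-12) + p(k-15) - ... (offsets j(3j∓1)/2, signs ++--, p(0)=1, p(<0)=0).
DP table for k = 0..190: p(0)=1, p(1)=1, p(2)=2, p(3)=3, p(4)=5, p(5)=7, p(6)=11, p(7)=15, p(8)=22, p(9)=30, p(10)=42, p(11)=56, p(12)=77, p(13)=101, p(14)=135, p(15)=176, p(16)=231, p(17)=297, p(18)=385, p(19)=490, p(20)=627, p(21)=792, p(22)=1002, p(23)=1255, p(24)=1575, p(25)=1958, p(26)=2436, p(27)=3010, p(28)=3718, p(29)=4565, p(30)=5604, p(31)=6842, p(32)=8349, p(33)=10143, p(34)=12310, p(35)=14883, p(36)=17977, p(37)=21637, p(38)=26015, p(39)=31185, p(40)=37338, p(41)=44583, p(42)=53174, p(43)=63261, p(44)=75175, p(45)=89134, p(46)=105558, p(47)=124754, p(48)=147273, p(49)=173525, p(50)=204226, p(51)=239943, p(52)=281589, p(53)=329931, p(54)=386155, p(55)=451276, p(56)=526823, p(57)=614154, p(58)=715220, p(59)=831820, p(60)=966467, p(61)=1121505, p(62)=1300156, p(63)=1505499, p(64)=1741630, p(65)=2012558, p(66)=2323520, p(67)=2679689, p(68)=3087735, p(69)=3554345, p(70)=4087968, p(71)=4697205, p(72)=5392783, p(73)=6185689, p(74)=7089500, p(75)=8118264, p(76)=9289091, p(77)=10619863, p(78)=12132164, p(79)=13848650, p(80)=15796476, p(81)=18004327, p(82)=20506255, p(83)=23338469, p(84)=26543660, p(85)=30167357, p(86)=34262962, p(87)=38887673, p(88)=44108109, p(89)=49995925, p(90)=56634173, p(91)=64112359, p(92)=72533807, p(93)=82010177, p(94)=92669720, p(95)=104651419, p(96)=118114304, p(97)=133230930, p(98)=150198136, p(99)=169229875, p(100)=190569292, p(101)=214481126, p(102)=241265379, p(103)=271248950, p(104)=304801365, p(105)=342325709, p(106)=384276336, p(107)=431149389, p(108)=483502844, p(109)=541946240, p(110)=607163746, p(111)=679903203, p(112)=761002156, p(113)=851376628, p(114)=952050665, p(115)=1064144451, p(116)=1188908248, p(117)=1327710076, p(118)=1482074143, p(119)=1653668665, p(120)=1844349560, p(121)=2056148051, p(122)=2291320912, p(123)=2552338241, p(124)=2841940500, p(125)=3163127352, p(126)=3519222692, p(127)=3913864295, p(128)=4351078600, p(129)=4835271870, p(130)=5371315400, p(131)=5964539504, p(132)=6620830889, p(133)=7346629512, p(134)=8149040695, p(135)=9035836076, p(136)=10015581680, p(137)=11097645016, p(138)=12292341831, p(139)=13610949895, p(140)=15065878135, p(141)=16670689208, p(142)=18440293320, p(143)=20390982757, p(144)=22540654445, p(145)=24908858009, p(146)=27517052599, p(147)=30388671978, p(148)=33549419497, p(149)=37027355200, p(150)=40853235313, p(151)=45060624582, p(152)=49686288421, p(153)=54770336324, p(154)=60356673280, p(155)=66493182097, p(156)=73232243759, p(157)=80630964769, p(158)=88751778802, p(159)=97662728555, p(160)=107438159466, p(161)=118159068427, p(162)=129913904637, p(163)=142798995930, p(164)=156919475295, p(165)=172389800255, p(166)=189334822579, p(167)=207890420102, p(168)=228204732751, p(169)=250438925115, p(170)=274768617130, p(171)=301384802048, p(172)=330495499613, p(173)=362326859895, p(174)=397125074750, p(175)=435157697830, p(176)=476715857290, p(177)=522115831195, p(178)=571701605655, p(179)=625846753120, p(180)=684957390936, p(181)=749474411781, p(182)=819876908323, p(183)=896684817527, p(184)=980462880430, p(185)=1071823774337, p(186)=1171432692373, p(187)=1280011042268, p(188)=1398341745571, p(189)=1527273599625, p(190)=1667727404093.
Final step: p(191) = p(190) + p(189) - p(186) - p(184) + p(179) + p(176) - p(169) - p(165) + p(156) + p(151) - p(140) - p(134) + p(121) + p(114) - p(99) - p(91) + p(74) + p(65) - p(46) - p(36) + p(15) + p(4)
= 1667727404093 + 1527273599625 - 1171432692373 - 980462880430 + 625846753120 + 476715857290 - 250438925115 - 172389800255 + 73232243759 + 45060624582 - 15065878135 - 8149040695 + 2056148051 + 952050665 - 169229875 - 64112359 + 7089500 + 2012558 - 105558 - 17977 + 176 + 5
= 1820701100652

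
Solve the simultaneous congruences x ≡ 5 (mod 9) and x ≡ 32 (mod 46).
32

Using Chinese Remainder Theorem:
M = 9 × 46 = 414
M1 = 46, M2 = 9
y1 = 46^(-1) mod 9 = 1
y2 = 9^(-1) mod 46 = 41
x = (5×46×1 + 32×9×41) mod 414 = 32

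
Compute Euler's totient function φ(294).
84

294 = 2 × 3 × 7^2
φ(n) = n × ∏(1 - 1/p) for each prime p dividing n
φ(294) = 294 × (1 - 1/2) × (1 - 1/3) × (1 - 1/7) = 84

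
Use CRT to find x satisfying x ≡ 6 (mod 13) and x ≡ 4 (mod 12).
136

Using Chinese Remainder Theorem:
M = 13 × 12 = 156
M1 = 12, M2 = 13
y1 = 12^(-1) mod 13 = 12
y2 = 13^(-1) mod 12 = 1
x = (6×12×12 + 4×13×1) mod 156 = 136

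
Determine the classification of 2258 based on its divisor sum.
deficient

Proper divisors of 2258: sum = 1 + 2 + 1129 = 1132
Since 1132 < 2258, 2258 is deficient.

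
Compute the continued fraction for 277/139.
[1; 1, 138]

Euclidean algorithm steps:
277 = 1 × 139 + 138
139 = 1 × 138 + 1
138 = 138 × 1 + 0
Continued fraction: [1; 1, 138]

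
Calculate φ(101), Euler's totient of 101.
100

101 = 101
φ(n) = n × ∏(1 - 1/p) for each prime p dividing n
φ(101) = 101 × (1 - 1/101) = 100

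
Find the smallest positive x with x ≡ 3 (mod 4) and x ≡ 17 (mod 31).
79

Using Chinese Remainder Theorem:
M = 4 × 31 = 124
M1 = 31, M2 = 4
y1 = 31^(-1) mod 4 = 3
y2 = 4^(-1) mod 31 = 8
x = (3×31×3 + 17×4×8) mod 124 = 79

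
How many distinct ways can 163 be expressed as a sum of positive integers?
142798995930

p(n) counts ways to write n as a sum of positive integers (order ignored).
Euler's pentagonal recurrence: p(k) = p(k-1) + p(k-2) - p(k-5) - p(k-7) + p(k-12) + p(k-15) - ... (offsets j(3j∓1)/2, signs ++--, p(0)=1, p(<0)=0).
DP table for k = 0..162: p(0)=1, p(1)=1, p(2)=2, p(3)=3, p(4)=5, p(5)=7, p(6)=11, p(7)=15, p(8)=22, p(9)=30, p(10)=42, p(11)=56, p(12)=77, p(13)=101, p(14)=135, p(15)=176, p(16)=231, p(17)=297, p(18)=385, p(19)=490, p(20)=627, p(21)=792, p(22)=1002, p(23)=1255, p(24)=1575, p(25)=1958, p(26)=2436, p(27)=3010, p(28)=3718, p(29)=4565, p(30)=5604, p(31)=6842, p(32)=8349, p(33)=10143, p(34)=12310, p(35)=14883, p(36)=17977, p(37)=21637, p(38)=26015, p(39)=31185, p(40)=37338, p(41)=44583, p(42)=53174, p(43)=63261, p(44)=75175, p(45)=89134, p(46)=105558, p(47)=124754, p(48)=147273, p(49)=173525, p(50)=204226, p(51)=239943, p(52)=281589, p(53)=329931, p(54)=386155, p(55)=451276, p(56)=526823, p(57)=614154, p(58)=715220, p(59)=831820, p(60)=966467, p(61)=1121505, p(62)=1300156, p(63)=1505499, p(64)=1741630, p(65)=2012558, p(66)=2323520, p(67)=2679689, p(68)=3087735, p(69)=3554345, p(70)=4087968, p(71)=4697205, p(72)=5392783, p(73)=6185689, p(74)=7089500, p(75)=8118264, p(76)=9289091, p(77)=10619863, p(78)=12132164, p(79)=13848650, p(80)=15796476, p(81)=18004327, p(82)=20506255, p(83)=23338469, p(84)=26543660, p(85)=30167357, p(86)=34262962, p(87)=38887673, p(88)=44108109, p(89)=49995925, p(90)=56634173, p(91)=64112359, p(92)=72533807, p(93)=82010177, p(94)=92669720, p(95)=104651419, p(96)=118114304, p(97)=133230930, p(98)=150198136, p(99)=169229875, p(100)=190569292, p(101)=214481126, p(102)=241265379, p(103)=271248950, p(104)=304801365, p(105)=342325709, p(106)=384276336, p(107)=431149389, p(108)=483502844, p(109)=541946240, p(110)=607163746, p(111)=679903203, p(112)=761002156, p(113)=851376628, p(114)=952050665, p(115)=1064144451, p(116)=1188908248, p(117)=1327710076, p(118)=1482074143, p(119)=1653668665, p(120)=1844349560, p(121)=2056148051, p(122)=2291320912, p(123)=2552338241, p(124)=2841940500, p(125)=3163127352, p(126)=3519222692, p(127)=3913864295, p(128)=4351078600, p(129)=4835271870, p(130)=5371315400, p(131)=5964539504, p(132)=6620830889, p(133)=7346629512, p(134)=8149040695, p(135)=9035836076, p(136)=10015581680, p(137)=11097645016, p(138)=12292341831, p(139)=13610949895, p(140)=15065878135, p(141)=16670689208, p(142)=18440293320, p(143)=20390982757, p(144)=22540654445, p(145)=24908858009, p(146)=27517052599, p(147)=30388671978, p(148)=33549419497, p(149)=37027355200, p(150)=40853235313, p(151)=45060624582, p(152)=49686288421, p(153)=54770336324, p(154)=60356673280, p(155)=66493182097, p(156)=73232243759, p(157)=80630964769, p(158)=88751778802, p(159)=97662728555, p(160)=107438159466, p(161)=118159068427, p(162)=129913904637.
Final step: p(163) = p(162) + p(161) - p(158) - p(156) + p(151) + p(148) - p(141) - p(137) + p(128) + p(123) - p(112) - p(106) + p(93) + p(86) - p(71) - p(63) + p(46) + p(37) - p(18) - p(8)
= 129913904637 + 118159068427 - 88751778802 - 73232243759 + 45060624582 + 33549419497 - 16670689208 - 11097645016 + 4351078600 + 2552338241 - 761002156 - 384276336 + 82010177 + 34262962 - 4697205 - 1505499 + 105558 + 21637 - 385 - 22
= 142798995930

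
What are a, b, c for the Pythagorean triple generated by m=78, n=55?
(3059, 8580, 9109)

Euclid's formula: a = m² - n², b = 2mn, c = m² + n²
m = 78, n = 55
a = 78² - 55² = 6084 - 3025 = 3059
b = 2 × 78 × 55 = 8580
c = 78² + 55² = 6084 + 3025 = 9109
Verification: 3059² + 8580² = 9357481 + 73616400 = 82973881 = 9109² ✓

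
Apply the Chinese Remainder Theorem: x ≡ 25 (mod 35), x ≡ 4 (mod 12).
340

Using Chinese Remainder Theorem:
M = 35 × 12 = 420
M1 = 12, M2 = 35
y1 = 12^(-1) mod 35 = 3
y2 = 35^(-1) mod 12 = 11
x = (25×12×3 + 4×35×11) mod 420 = 340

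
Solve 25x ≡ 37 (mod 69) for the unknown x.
x ≡ 7 (mod 69)

gcd(25, 69) = 1, which divides 37, so solutions exist.
Find 25^(-1) mod 69 by the extended Euclidean algorithm:
69 = 2 × 25 + 19  ⟹  19 = (1)·69 + (-2)·25
25 = 1 × 19 + 6  ⟹  6 = (-1)·69 + (3)·25
19 = 3 × 6 + 1  ⟹  1 = (4)·69 + (-11)·25
So (-11)·25 ≡ 1 (mod 69), i.e. 25^(-1) ≡ -11 ≡ 58 (mod 69).
x ≡ 58 × 37 = 2146 ≡ 7 (mod 69).
Check: 25 × 7 = 175 ≡ 37 (mod 69).
Unique solution: x ≡ 7 (mod 69)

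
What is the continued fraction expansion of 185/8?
[23; 8]

Euclidean algorithm steps:
185 = 23 × 8 + 1
8 = 8 × 1 + 0
Continued fraction: [23; 8]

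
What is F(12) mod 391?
144

Matrix identity: Q^n = [[F_(n+1), F_n], [F_n, F_(n-1)]] with Q = [[1,1],[1,0]].
n = 12 = 1100₂. Square-and-multiply, entries mod 391:
Q^1 = [[1,1],[1,0]]
Q^3 = (Q^1)²·Q = [[3,2],[2,1]]
Q^6 = (Q^3)² = [[13,8],[8,5]]
Q^12 = (Q^6)² = [[233,144],[144,89]]
F_12 mod 391 = Q^12[0][1] = 144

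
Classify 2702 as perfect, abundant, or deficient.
deficient

Proper divisors of 2702: sum = 1 + 2 + 7 + 14 + 193 + 386 + 1351 = 1954
Since 1954 < 2702, 2702 is deficient.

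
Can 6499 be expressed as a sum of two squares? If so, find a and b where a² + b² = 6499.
Not possible

Factorization: 6499 = 67 × 97
By Fermat: n is sum of two squares iff every prime p ≡ 3 (mod 4) appears to even power.
Prime(s) ≡ 3 (mod 4) with odd exponent: [(67, 1)]
Therefore 6499 cannot be expressed as a² + b².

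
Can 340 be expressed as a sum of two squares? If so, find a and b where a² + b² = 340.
4² + 18² (a=4, b=18)

Factorization: 340 = 2^2 × 5 × 17
By Fermat: n is sum of two squares iff every prime p ≡ 3 (mod 4) appears to even power.
All primes ≡ 3 (mod 4) appear to even power.
Search a = 0, 1, 2, … for 340 - a² a perfect square: first hit at a = 4: 340 - 16 = 324 = 18².
340 = 4² + 18² = 16 + 324 ✓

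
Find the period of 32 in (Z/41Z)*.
4

41 is prime, so ord(32) divides φ(41) = 40.
Divisors of 40: 1, 2, 4, 5, 8, 10, 20, 40.
Repeated squaring: 32^1 ≡ 32, 32^2 ≡ 40, 32^4 ≡ 1, 32^8 ≡ 1, 32^16 ≡ 1, 32^32 ≡ 1 (mod 41).
Test 32^d mod 41 for each divisor d in increasing order:
32^1 ≡ 32
32^2 ≡ 40
32^4 ≡ 1  ← first divisor giving 1
The order is 4.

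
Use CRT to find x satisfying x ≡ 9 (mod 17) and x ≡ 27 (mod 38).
179

Using Chinese Remainder Theorem:
M = 17 × 38 = 646
M1 = 38, M2 = 17
y1 = 38^(-1) mod 17 = 13
y2 = 17^(-1) mod 38 = 9
x = (9×38×13 + 27×17×9) mod 646 = 179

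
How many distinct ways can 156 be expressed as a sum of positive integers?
73232243759

p(n) counts ways to write n as a sum of positive integers (order ignored).
Euler's pentagonal recurrence: p(k) = p(k-1) + p(k-2) - p(k-5) - p(k-7) + p(k-12) + p(k-15) - ... (offsets j(3j∓1)/2, signs ++--, p(0)=1, p(<0)=0).
DP table for k = 0..155: p(0)=1, p(1)=1, p(2)=2, p(3)=3, p(4)=5, p(5)=7, p(6)=11, p(7)=15, p(8)=22, p(9)=30, p(10)=42, p(11)=56, p(12)=77, p(13)=101, p(14)=135, p(15)=176, p(16)=231, p(17)=297, p(18)=385, p(19)=490, p(20)=627, p(21)=792, p(22)=1002, p(23)=1255, p(24)=1575, p(25)=1958, p(26)=2436, p(27)=3010, p(28)=3718, p(29)=4565, p(30)=5604, p(31)=6842, p(32)=8349, p(33)=10143, p(34)=12310, p(35)=14883, p(36)=17977, p(37)=21637, p(38)=26015, p(39)=31185, p(40)=37338, p(41)=44583, p(42)=53174, p(43)=63261, p(44)=75175, p(45)=89134, p(46)=105558, p(47)=124754, p(48)=147273, p(49)=173525, p(50)=204226, p(51)=239943, p(52)=281589, p(53)=329931, p(54)=386155, p(55)=451276, p(56)=526823, p(57)=614154, p(58)=715220, p(59)=831820, p(60)=966467, p(61)=1121505, p(62)=1300156, p(63)=1505499, p(64)=1741630, p(65)=2012558, p(66)=2323520, p(67)=2679689, p(68)=3087735, p(69)=3554345, p(70)=4087968, p(71)=4697205, p(72)=5392783, p(73)=6185689, p(74)=7089500, p(75)=8118264, p(76)=9289091, p(77)=10619863, p(78)=12132164, p(79)=13848650, p(80)=15796476, p(81)=18004327, p(82)=20506255, p(83)=23338469, p(84)=26543660, p(85)=30167357, p(86)=34262962, p(87)=38887673, p(88)=44108109, p(89)=49995925, p(90)=56634173, p(91)=64112359, p(92)=72533807, p(93)=82010177, p(94)=92669720, p(95)=104651419, p(96)=118114304, p(97)=133230930, p(98)=150198136, p(99)=169229875, p(100)=190569292, p(101)=214481126, p(102)=241265379, p(103)=271248950, p(104)=304801365, p(105)=342325709, p(106)=384276336, p(107)=431149389, p(108)=483502844, p(109)=541946240, p(110)=607163746, p(111)=679903203, p(112)=761002156, p(113)=851376628, p(114)=952050665, p(115)=1064144451, p(116)=1188908248, p(117)=1327710076, p(118)=1482074143, p(119)=1653668665, p(120)=1844349560, p(121)=2056148051, p(122)=2291320912, p(123)=2552338241, p(124)=2841940500, p(125)=3163127352, p(126)=3519222692, p(127)=3913864295, p(128)=4351078600, p(129)=4835271870, p(130)=5371315400, p(131)=5964539504, p(132)=6620830889, p(133)=7346629512, p(134)=8149040695, p(135)=9035836076, p(136)=10015581680, p(137)=11097645016, p(138)=12292341831, p(139)=13610949895, p(140)=15065878135, p(141)=16670689208, p(142)=18440293320, p(143)=20390982757, p(144)=22540654445, p(145)=24908858009, p(146)=27517052599, p(147)=30388671978, p(148)=33549419497, p(149)=37027355200, p(150)=40853235313, p(151)=45060624582, p(152)=49686288421, p(153)=54770336324, p(154)=60356673280, p(155)=66493182097.
Final step: p(156) = p(155) + p(154) - p(151) - p(149) + p(144) + p(141) - p(134) - p(130) + p(121) + p(116) - p(105) - p(99) + p(86) + p(79) - p(64) - p(56) + p(39) + p(30) - p(11) - p(1)
= 66493182097 + 60356673280 - 45060624582 - 37027355200 + 22540654445 + 16670689208 - 8149040695 - 5371315400 + 2056148051 + 1188908248 - 342325709 - 169229875 + 34262962 + 13848650 - 1741630 - 526823 + 31185 + 5604 - 56 - 1
= 73232243759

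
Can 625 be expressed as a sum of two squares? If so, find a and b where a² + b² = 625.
0² + 25² (a=0, b=25)

Factorization: 625 = 5^4
By Fermat: n is sum of two squares iff every prime p ≡ 3 (mod 4) appears to even power.
All primes ≡ 3 (mod 4) appear to even power.
Search a = 0, 1, 2, … for 625 - a² a perfect square: first hit at a = 0: 625 - 0 = 625 = 25².
625 = 0² + 25² = 0 + 625 ✓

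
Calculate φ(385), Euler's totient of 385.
240

385 = 5 × 7 × 11
φ(n) = n × ∏(1 - 1/p) for each prime p dividing n
φ(385) = 385 × (1 - 1/5) × (1 - 1/7) × (1 - 1/11) = 240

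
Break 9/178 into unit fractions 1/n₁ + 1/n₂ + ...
1/20 + 1/1780

Greedy algorithm:
9/178: ceiling(178/9) = 20, use 1/20
1/1780: ceiling(1780/1) = 1780, use 1/1780
Result: 9/178 = 1/20 + 1/1780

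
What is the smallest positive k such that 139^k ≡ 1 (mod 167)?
166

167 is prime, so ord(139) divides φ(167) = 166.
Divisors of 166: 1, 2, 83, 166.
Repeated squaring: 139^1 ≡ 139, 139^2 ≡ 116, 139^4 ≡ 96, 139^8 ≡ 31, 139^16 ≡ 126, 139^32 ≡ 11, 139^64 ≡ 121, 139^128 ≡ 112 (mod 167).
Test 139^d mod 167 for each divisor d in increasing order:
139^1 ≡ 139
139^2 ≡ 116
139^83 = 139^64·139^16·139^2·139^1 ≡ 166
139^166 = 139^128·139^32·139^4·139^2 ≡ 1  ← first divisor giving 1
The order is 166.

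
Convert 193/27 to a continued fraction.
[7; 6, 1, 3]

Euclidean algorithm steps:
193 = 7 × 27 + 4
27 = 6 × 4 + 3
4 = 1 × 3 + 1
3 = 3 × 1 + 0
Continued fraction: [7; 6, 1, 3]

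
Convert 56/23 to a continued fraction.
[2; 2, 3, 3]

Euclidean algorithm steps:
56 = 2 × 23 + 10
23 = 2 × 10 + 3
10 = 3 × 3 + 1
3 = 3 × 1 + 0
Continued fraction: [2; 2, 3, 3]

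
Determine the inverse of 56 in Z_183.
134

gcd(56, 183) = 1, so the inverse exists.
Extended Euclidean algorithm on (183, 56):
183 = 3 × 56 + 15  ⟹  15 = (1)·183 + (-3)·56
56 = 3 × 15 + 11  ⟹  11 = (-3)·183 + (10)·56
15 = 1 × 11 + 4  ⟹  4 = (4)·183 + (-13)·56
11 = 2 × 4 + 3  ⟹  3 = (-11)·183 + (36)·56
4 = 1 × 3 + 1  ⟹  1 = (15)·183 + (-49)·56
So (-49)·56 ≡ 1 (mod 183), i.e. 56^(-1) ≡ -49 ≡ 134 (mod 183).
Check: 56 × 134 = 7504 ≡ 1 (mod 183)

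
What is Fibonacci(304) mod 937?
720

Matrix identity: Q^n = [[F_(n+1), F_n], [F_n, F_(n-1)]] with Q = [[1,1],[1,0]].
n = 304 = 100110000₂. Square-and-multiply, entries mod 937:
Q^1 = [[1,1],[1,0]]
Q^2 = (Q^1)² = [[2,1],[1,1]]
Q^4 = (Q^2)² = [[5,3],[3,2]]
Q^9 = (Q^4)²·Q = [[55,34],[34,21]]
Q^19 = (Q^9)²·Q = [[206,433],[433,710]]
Q^38 = (Q^19)² = [[360,277],[277,83]]
Q^76 = (Q^38)² = [[189,901],[901,225]]
Q^152 = (Q^76)² = [[474,88],[88,386]]
Q^304 = (Q^152)² = [[44,720],[720,261]]
F_304 mod 937 = Q^304[0][1] = 720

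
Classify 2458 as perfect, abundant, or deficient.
deficient

Proper divisors of 2458: sum = 1 + 2 + 1229 = 1232
Since 1232 < 2458, 2458 is deficient.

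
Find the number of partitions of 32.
8349

p(n) counts ways to write n as a sum of positive integers (order ignored).
Euler's pentagonal recurrence: p(k) = p(k-1) + p(k-2) - p(k-5) - p(k-7) + p(k-12) + p(k-15) - ... (offsets j(3j∓1)/2, signs ++--, p(0)=1, p(<0)=0).
DP table for k = 0..31: p(0)=1, p(1)=1, p(2)=2, p(3)=3, p(4)=5, p(5)=7, p(6)=11, p(7)=15, p(8)=22, p(9)=30, p(10)=42, p(11)=56, p(12)=77, p(13)=101, p(14)=135, p(15)=176, p(16)=231, p(17)=297, p(18)=385, p(19)=490, p(20)=627, p(21)=792, p(22)=1002, p(23)=1255, p(24)=1575, p(25)=1958, p(26)=2436, p(27)=3010, p(28)=3718, p(29)=4565, p(30)=5604, p(31)=6842.
Final step: p(32) = p(31) + p(30) - p(27) - p(25) + p(20) + p(17) - p(10) - p(6)
= 6842 + 5604 - 3010 - 1958 + 627 + 297 - 42 - 11
= 8349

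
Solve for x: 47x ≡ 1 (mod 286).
213

gcd(47, 286) = 1, so the inverse exists.
Extended Euclidean algorithm on (286, 47):
286 = 6 × 47 + 4  ⟹  4 = (1)·286 + (-6)·47
47 = 11 × 4 + 3  ⟹  3 = (-11)·286 + (67)·47
4 = 1 × 3 + 1  ⟹  1 = (12)·286 + (-73)·47
So (-73)·47 ≡ 1 (mod 286), i.e. 47^(-1) ≡ -73 ≡ 213 (mod 286).
Check: 47 × 213 = 10011 ≡ 1 (mod 286)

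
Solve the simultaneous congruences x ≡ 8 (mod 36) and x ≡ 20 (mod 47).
584

Using Chinese Remainder Theorem:
M = 36 × 47 = 1692
M1 = 47, M2 = 36
y1 = 47^(-1) mod 36 = 23
y2 = 36^(-1) mod 47 = 17
x = (8×47×23 + 20×36×17) mod 1692 = 584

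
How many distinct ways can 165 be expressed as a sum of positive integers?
172389800255

p(n) counts ways to write n as a sum of positive integers (order ignored).
Euler's pentagonal recurrence: p(k) = p(k-1) + p(k-2) - p(k-5) - p(k-7) + p(k-12) + p(k-15) - ... (offsets j(3j∓1)/2, signs ++--, p(0)=1, p(<0)=0).
DP table for k = 0..164: p(0)=1, p(1)=1, p(2)=2, p(3)=3, p(4)=5, p(5)=7, p(6)=11, p(7)=15, p(8)=22, p(9)=30, p(10)=42, p(11)=56, p(12)=77, p(13)=101, p(14)=135, p(15)=176, p(16)=231, p(17)=297, p(18)=385, p(19)=490, p(20)=627, p(21)=792, p(22)=1002, p(23)=1255, p(24)=1575, p(25)=1958, p(26)=2436, p(27)=3010, p(28)=3718, p(29)=4565, p(30)=5604, p(31)=6842, p(32)=8349, p(33)=10143, p(34)=12310, p(35)=14883, p(36)=17977, p(37)=21637, p(38)=26015, p(39)=31185, p(40)=37338, p(41)=44583, p(42)=53174, p(43)=63261, p(44)=75175, p(45)=89134, p(46)=105558, p(47)=124754, p(48)=147273, p(49)=173525, p(50)=204226, p(51)=239943, p(52)=281589, p(53)=329931, p(54)=386155, p(55)=451276, p(56)=526823, p(57)=614154, p(58)=715220, p(59)=831820, p(60)=966467, p(61)=1121505, p(62)=1300156, p(63)=1505499, p(64)=1741630, p(65)=2012558, p(66)=2323520, p(67)=2679689, p(68)=3087735, p(69)=3554345, p(70)=4087968, p(71)=4697205, p(72)=5392783, p(73)=6185689, p(74)=7089500, p(75)=8118264, p(76)=9289091, p(77)=10619863, p(78)=12132164, p(79)=13848650, p(80)=15796476, p(81)=18004327, p(82)=20506255, p(83)=23338469, p(84)=26543660, p(85)=30167357, p(86)=34262962, p(87)=38887673, p(88)=44108109, p(89)=49995925, p(90)=56634173, p(91)=64112359, p(92)=72533807, p(93)=82010177, p(94)=92669720, p(95)=104651419, p(96)=118114304, p(97)=133230930, p(98)=150198136, p(99)=169229875, p(100)=190569292, p(101)=214481126, p(102)=241265379, p(103)=271248950, p(104)=304801365, p(105)=342325709, p(106)=384276336, p(107)=431149389, p(108)=483502844, p(109)=541946240, p(110)=607163746, p(111)=679903203, p(112)=761002156, p(113)=851376628, p(114)=952050665, p(115)=1064144451, p(116)=1188908248, p(117)=1327710076, p(118)=1482074143, p(119)=1653668665, p(120)=1844349560, p(121)=2056148051, p(122)=2291320912, p(123)=2552338241, p(124)=2841940500, p(125)=3163127352, p(126)=3519222692, p(127)=3913864295, p(128)=4351078600, p(129)=4835271870, p(130)=5371315400, p(131)=5964539504, p(132)=6620830889, p(133)=7346629512, p(134)=8149040695, p(135)=9035836076, p(136)=10015581680, p(137)=11097645016, p(138)=12292341831, p(139)=13610949895, p(140)=15065878135, p(141)=16670689208, p(142)=18440293320, p(143)=20390982757, p(144)=22540654445, p(145)=24908858009, p(146)=27517052599, p(147)=30388671978, p(148)=33549419497, p(149)=37027355200, p(150)=40853235313, p(151)=45060624582, p(152)=49686288421, p(153)=54770336324, p(154)=60356673280, p(155)=66493182097, p(156)=73232243759, p(157)=80630964769, p(158)=88751778802, p(159)=97662728555, p(160)=107438159466, p(161)=118159068427, p(162)=129913904637, p(163)=142798995930, p(164)=156919475295.
Final step: p(165) = p(164) + p(163) - p(160) - p(158) + p(153) + p(150) - p(143) - p(139) + p(130) + p(125) - p(114) - p(108) + p(95) + p(88) - p(73) - p(65) + p(48) + p(39) - p(20) - p(10)
= 156919475295 + 142798995930 - 107438159466 - 88751778802 + 54770336324 + 40853235313 - 20390982757 - 13610949895 + 5371315400 + 3163127352 - 952050665 - 483502844 + 104651419 + 44108109 - 6185689 - 2012558 + 147273 + 31185 - 627 - 42
= 172389800255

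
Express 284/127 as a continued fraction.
[2; 4, 4, 3, 2]

Euclidean algorithm steps:
284 = 2 × 127 + 30
127 = 4 × 30 + 7
30 = 4 × 7 + 2
7 = 3 × 2 + 1
2 = 2 × 1 + 0
Continued fraction: [2; 4, 4, 3, 2]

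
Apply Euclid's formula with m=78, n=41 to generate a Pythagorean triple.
(4403, 6396, 7765)

Euclid's formula: a = m² - n², b = 2mn, c = m² + n²
m = 78, n = 41
a = 78² - 41² = 6084 - 1681 = 4403
b = 2 × 78 × 41 = 6396
c = 78² + 41² = 6084 + 1681 = 7765
Verification: 4403² + 6396² = 19386409 + 40908816 = 60295225 = 7765² ✓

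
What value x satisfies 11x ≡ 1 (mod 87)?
8

gcd(11, 87) = 1, so the inverse exists.
Extended Euclidean algorithm on (87, 11):
87 = 7 × 11 + 10  ⟹  10 = (1)·87 + (-7)·11
11 = 1 × 10 + 1  ⟹  1 = (-1)·87 + (8)·11
So (8)·11 ≡ 1 (mod 87), i.e. 11^(-1) ≡ 8 (mod 87).
Check: 11 × 8 = 88 ≡ 1 (mod 87)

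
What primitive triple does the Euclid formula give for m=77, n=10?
(5829, 1540, 6029)

Euclid's formula: a = m² - n², b = 2mn, c = m² + n²
m = 77, n = 10
a = 77² - 10² = 5929 - 100 = 5829
b = 2 × 77 × 10 = 1540
c = 77² + 10² = 5929 + 100 = 6029
Verification: 5829² + 1540² = 33977241 + 2371600 = 36348841 = 6029² ✓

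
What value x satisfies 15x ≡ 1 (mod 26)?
7

gcd(15, 26) = 1, so the inverse exists.
Extended Euclidean algorithm on (26, 15):
26 = 1 × 15 + 11  ⟹  11 = (1)·26 + (-1)·15
15 = 1 × 11 + 4  ⟹  4 = (-1)·26 + (2)·15
11 = 2 × 4 + 3  ⟹  3 = (3)·26 + (-5)·15
4 = 1 × 3 + 1  ⟹  1 = (-4)·26 + (7)·15
So (7)·15 ≡ 1 (mod 26), i.e. 15^(-1) ≡ 7 (mod 26).
Check: 15 × 7 = 105 ≡ 1 (mod 26)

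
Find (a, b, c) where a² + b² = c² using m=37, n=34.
(213, 2516, 2525)

Euclid's formula: a = m² - n², b = 2mn, c = m² + n²
m = 37, n = 34
a = 37² - 34² = 1369 - 1156 = 213
b = 2 × 37 × 34 = 2516
c = 37² + 34² = 1369 + 1156 = 2525
Verification: 213² + 2516² = 45369 + 6330256 = 6375625 = 2525² ✓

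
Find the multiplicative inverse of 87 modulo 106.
39

gcd(87, 106) = 1, so the inverse exists.
Extended Euclidean algorithm on (106, 87):
106 = 1 × 87 + 19  ⟹  19 = (1)·106 + (-1)·87
87 = 4 × 19 + 11  ⟹  11 = (-4)·106 + (5)·87
19 = 1 × 11 + 8  ⟹  8 = (5)·106 + (-6)·87
11 = 1 × 8 + 3  ⟹  3 = (-9)·106 + (11)·87
8 = 2 × 3 + 2  ⟹  2 = (23)·106 + (-28)·87
3 = 1 × 2 + 1  ⟹  1 = (-32)·106 + (39)·87
So (39)·87 ≡ 1 (mod 106), i.e. 87^(-1) ≡ 39 (mod 106).
Check: 87 × 39 = 3393 ≡ 1 (mod 106)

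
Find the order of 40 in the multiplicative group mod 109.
108

109 is prime, so ord(40) divides φ(109) = 108.
Divisors of 108: 1, 2, 3, 4, 6, 9, 12, 18, 27, 36, 54, 108.
Repeated squaring: 40^1 ≡ 40, 40^2 ≡ 74, 40^4 ≡ 26, 40^8 ≡ 22, 40^16 ≡ 48, 40^32 ≡ 15, 40^64 ≡ 7 (mod 109).
Test 40^d mod 109 for each divisor d in increasing order:
40^1 ≡ 40
40^2 ≡ 74
40^3 = 40^2·40^1 ≡ 17
40^4 ≡ 26
40^6 = 40^4·40^2 ≡ 71
40^9 = 40^8·40^1 ≡ 8
40^12 = 40^8·40^4 ≡ 27
40^18 = 40^16·40^2 ≡ 64
40^27 = 40^16·40^8·40^2·40^1 ≡ 76
40^36 = 40^32·40^4 ≡ 63
40^54 = 40^32·40^16·40^4·40^2 ≡ 108
40^108 = 40^64·40^32·40^8·40^4 ≡ 1  ← first divisor giving 1
The order is 108.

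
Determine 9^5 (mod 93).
87

Repeated squaring. Binary of 5 = 101.
9^1 ≡ 9 (mod 93); 9^2 ≡ 81 (mod 93); 9^4 ≡ 51 (mod 93)
9^5 = 9^1 × 9^4 ≡ 87 (mod 93)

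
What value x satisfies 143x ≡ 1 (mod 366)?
215

gcd(143, 366) = 1, so the inverse exists.
Extended Euclidean algorithm on (366, 143):
366 = 2 × 143 + 80  ⟹  80 = (1)·366 + (-2)·143
143 = 1 × 80 + 63  ⟹  63 = (-1)·366 + (3)·143
80 = 1 × 63 + 17  ⟹  17 = (2)·366 + (-5)·143
63 = 3 × 17 + 12  ⟹  12 = (-7)·366 + (18)·143
17 = 1 × 12 + 5  ⟹  5 = (9)·366 + (-23)·143
12 = 2 × 5 + 2  ⟹  2 = (-25)·366 + (64)·143
5 = 2 × 2 + 1  ⟹  1 = (59)·366 + (-151)·143
So (-151)·143 ≡ 1 (mod 366), i.e. 143^(-1) ≡ -151 ≡ 215 (mod 366).
Check: 143 × 215 = 30745 ≡ 1 (mod 366)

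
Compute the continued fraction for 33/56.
[0; 1, 1, 2, 3, 3]

Euclidean algorithm steps:
33 = 0 × 56 + 33
56 = 1 × 33 + 23
33 = 1 × 23 + 10
23 = 2 × 10 + 3
10 = 3 × 3 + 1
3 = 3 × 1 + 0
Continued fraction: [0; 1, 1, 2, 3, 3]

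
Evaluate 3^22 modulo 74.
7

Repeated squaring. Binary of 22 = 10110.
3^1 ≡ 3 (mod 74); 3^2 ≡ 9 (mod 74); 3^4 ≡ 7 (mod 74); 3^8 ≡ 49 (mod 74); 3^16 ≡ 33 (mod 74)
3^22 = 3^2 × 3^4 × 3^16 ≡ 7 (mod 74)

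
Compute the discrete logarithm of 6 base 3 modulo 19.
8

Baby-step giant-step with step n = ⌈√19⌉ = 5.
Baby steps 3^j mod 19 (j:value) for j=0..4: 0:1, 1:3, 2:9, 3:8, 4:5.
Giant-step multiplier: 3^(-5) ≡ 3^(18-5) = 3^13 ≡ 14 (mod 19).
Giant steps γ_i = 6·14^i mod 19: γ_0=6, γ_1=8 (in table at j=3).
x = i·n + j = 1·5 + 3 = 8.
Check: 3^8 ≡ 6 (mod 19).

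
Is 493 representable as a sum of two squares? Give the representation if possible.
3² + 22² (a=3, b=22)

Factorization: 493 = 17 × 29
By Fermat: n is sum of two squares iff every prime p ≡ 3 (mod 4) appears to even power.
All primes ≡ 3 (mod 4) appear to even power.
Search a = 0, 1, 2, … for 493 - a² a perfect square: first hit at a = 3: 493 - 9 = 484 = 22².
493 = 3² + 22² = 9 + 484 ✓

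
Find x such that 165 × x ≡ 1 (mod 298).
177

gcd(165, 298) = 1, so the inverse exists.
Extended Euclidean algorithm on (298, 165):
298 = 1 × 165 + 133  ⟹  133 = (1)·298 + (-1)·165
165 = 1 × 133 + 32  ⟹  32 = (-1)·298 + (2)·165
133 = 4 × 32 + 5  ⟹  5 = (5)·298 + (-9)·165
32 = 6 × 5 + 2  ⟹  2 = (-31)·298 + (56)·165
5 = 2 × 2 + 1  ⟹  1 = (67)·298 + (-121)·165
So (-121)·165 ≡ 1 (mod 298), i.e. 165^(-1) ≡ -121 ≡ 177 (mod 298).
Check: 165 × 177 = 29205 ≡ 1 (mod 298)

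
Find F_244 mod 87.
66

Matrix identity: Q^n = [[F_(n+1), F_n], [F_n, F_(n-1)]] with Q = [[1,1],[1,0]].
n = 244 = 11110100₂. Square-and-multiply, entries mod 87:
Q^1 = [[1,1],[1,0]]
Q^3 = (Q^1)²·Q = [[3,2],[2,1]]
Q^7 = (Q^3)²·Q = [[21,13],[13,8]]
Q^15 = (Q^7)²·Q = [[30,1],[1,29]]
Q^30 = (Q^15)² = [[31,59],[59,59]]
Q^61 = (Q^30)²·Q = [[8,5],[5,3]]
Q^122 = (Q^61)² = [[2,55],[55,34]]
Q^244 = (Q^122)² = [[71,66],[66,5]]
F_244 mod 87 = Q^244[0][1] = 66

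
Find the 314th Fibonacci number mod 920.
137

Matrix identity: Q^n = [[F_(n+1), F_n], [F_n, F_(n-1)]] with Q = [[1,1],[1,0]].
n = 314 = 100111010₂. Square-and-multiply, entries mod 920:
Q^1 = [[1,1],[1,0]]
Q^2 = (Q^1)² = [[2,1],[1,1]]
Q^4 = (Q^2)² = [[5,3],[3,2]]
Q^9 = (Q^4)²·Q = [[55,34],[34,21]]
Q^19 = (Q^9)²·Q = [[325,501],[501,744]]
Q^39 = (Q^19)²·Q = [[715,586],[586,129]]
Q^78 = (Q^39)² = [[861,544],[544,317]]
Q^157 = (Q^78)²·Q = [[9,417],[417,512]]
Q^314 = (Q^157)² = [[90,137],[137,873]]
F_314 mod 920 = Q^314[0][1] = 137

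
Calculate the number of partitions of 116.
1188908248

p(n) counts ways to write n as a sum of positive integers (order ignored).
Euler's pentagonal recurrence: p(k) = p(k-1) + p(k-2) - p(k-5) - p(k-7) + p(k-12) + p(k-15) - ... (offsets j(3j∓1)/2, signs ++--, p(0)=1, p(<0)=0).
DP table for k = 0..115: p(0)=1, p(1)=1, p(2)=2, p(3)=3, p(4)=5, p(5)=7, p(6)=11, p(7)=15, p(8)=22, p(9)=30, p(10)=42, p(11)=56, p(12)=77, p(13)=101, p(14)=135, p(15)=176, p(16)=231, p(17)=297, p(18)=385, p(19)=490, p(20)=627, p(21)=792, p(22)=1002, p(23)=1255, p(24)=1575, p(25)=1958, p(26)=2436, p(27)=3010, p(28)=3718, p(29)=4565, p(30)=5604, p(31)=6842, p(32)=8349, p(33)=10143, p(34)=12310, p(35)=14883, p(36)=17977, p(37)=21637, p(38)=26015, p(39)=31185, p(40)=37338, p(41)=44583, p(42)=53174, p(43)=63261, p(44)=75175, p(45)=89134, p(46)=105558, p(47)=124754, p(48)=147273, p(49)=173525, p(50)=204226, p(51)=239943, p(52)=281589, p(53)=329931, p(54)=386155, p(55)=451276, p(56)=526823, p(57)=614154, p(58)=715220, p(59)=831820, p(60)=966467, p(61)=1121505, p(62)=1300156, p(63)=1505499, p(64)=1741630, p(65)=2012558, p(66)=2323520, p(67)=2679689, p(68)=3087735, p(69)=3554345, p(70)=4087968, p(71)=4697205, p(72)=5392783, p(73)=6185689, p(74)=7089500, p(75)=8118264, p(76)=9289091, p(77)=10619863, p(78)=12132164, p(79)=13848650, p(80)=15796476, p(81)=18004327, p(82)=20506255, p(83)=23338469, p(84)=26543660, p(85)=30167357, p(86)=34262962, p(87)=38887673, p(88)=44108109, p(89)=49995925, p(90)=56634173, p(91)=64112359, p(92)=72533807, p(93)=82010177, p(94)=92669720, p(95)=104651419, p(96)=118114304, p(97)=133230930, p(98)=150198136, p(99)=169229875, p(100)=190569292, p(101)=214481126, p(102)=241265379, p(103)=271248950, p(104)=304801365, p(105)=342325709, p(106)=384276336, p(107)=431149389, p(108)=483502844, p(109)=541946240, p(110)=607163746, p(111)=679903203, p(112)=761002156, p(113)=851376628, p(114)=952050665, p(115)=1064144451.
Final step: p(116) = p(115) + p(114) - p(111) - p(109) + p(104) + p(101) - p(94) - p(90) + p(81) + p(76) - p(65) - p(59) + p(46) + p(39) - p(24) - p(16)
= 1064144451 + 952050665 - 679903203 - 541946240 + 304801365 + 214481126 - 92669720 - 56634173 + 18004327 + 9289091 - 2012558 - 831820 + 105558 + 31185 - 1575 - 231
= 1188908248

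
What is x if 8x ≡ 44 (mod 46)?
x ≡ 17 (mod 23)

gcd(8, 46) = 2, which divides 44, so solutions exist.
Divide through by 2: 4x ≡ 22 (mod 23).
Find 4^(-1) mod 23 by the extended Euclidean algorithm:
23 = 5 × 4 + 3  ⟹  3 = (1)·23 + (-5)·4
4 = 1 × 3 + 1  ⟹  1 = (-1)·23 + (6)·4
So (6)·4 ≡ 1 (mod 23), i.e. 4^(-1) ≡ 6 (mod 23).
x ≡ 6 × 22 = 132 ≡ 17 (mod 23).
Check: 8 × 17 = 136 ≡ 44 (mod 46).
x ≡ 17 (mod 23), giving 2 solutions mod 46.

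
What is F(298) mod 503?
311

Matrix identity: Q^n = [[F_(n+1), F_n], [F_n, F_(n-1)]] with Q = [[1,1],[1,0]].
n = 298 = 100101010₂. Square-and-multiply, entries mod 503:
Q^1 = [[1,1],[1,0]]
Q^2 = (Q^1)² = [[2,1],[1,1]]
Q^4 = (Q^2)² = [[5,3],[3,2]]
Q^9 = (Q^4)²·Q = [[55,34],[34,21]]
Q^18 = (Q^9)² = [[157,69],[69,88]]
Q^37 = (Q^18)²·Q = [[39,236],[236,306]]
Q^74 = (Q^37)² = [[378,437],[437,444]]
Q^149 = (Q^74)²·Q = [[436,364],[364,72]]
Q^298 = (Q^149)² = [[169,311],[311,361]]
F_298 mod 503 = Q^298[0][1] = 311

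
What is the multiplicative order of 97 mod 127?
126

127 is prime, so ord(97) divides φ(127) = 126.
Divisors of 126: 1, 2, 3, 6, 7, 9, 14, 18, 21, 42, 63, 126.
Repeated squaring: 97^1 ≡ 97, 97^2 ≡ 11, 97^4 ≡ 121, 97^8 ≡ 36, 97^16 ≡ 26, 97^32 ≡ 41, 97^64 ≡ 30 (mod 127).
Test 97^d mod 127 for each divisor d in increasing order:
97^1 ≡ 97
97^2 ≡ 11
97^3 = 97^2·97^1 ≡ 51
97^6 = 97^4·97^2 ≡ 61
97^7 = 97^4·97^2·97^1 ≡ 75
97^9 = 97^8·97^1 ≡ 63
97^14 = 97^8·97^4·97^2 ≡ 37
97^18 = 97^16·97^2 ≡ 32
97^21 = 97^16·97^4·97^1 ≡ 108
97^42 = 97^32·97^8·97^2 ≡ 107
97^63 = 97^32·97^16·97^8·97^4·97^2·97^1 ≡ 126
97^126 = 97^64·97^32·97^16·97^8·97^4·97^2 ≡ 1  ← first divisor giving 1
The order is 126.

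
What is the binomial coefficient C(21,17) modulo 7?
0

Using Lucas' theorem:
Write n=21 and k=17 in base 7:
n in base 7: [3, 0]
k in base 7: [2, 3]
C(21,17) mod 7 = ∏ C(n_i, k_i) mod 7
Digit binomials (mod 7): C(3,2) = 3; C(0,3) = 0 (k_i > n_i)
Product: 3 × 0 = 0 ≡ 0 (mod 7)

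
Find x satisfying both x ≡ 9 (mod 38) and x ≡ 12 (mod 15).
237

Using Chinese Remainder Theorem:
M = 38 × 15 = 570
M1 = 15, M2 = 38
y1 = 15^(-1) mod 38 = 33
y2 = 38^(-1) mod 15 = 2
x = (9×15×33 + 12×38×2) mod 570 = 237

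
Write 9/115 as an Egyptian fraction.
1/13 + 1/748 + 1/1118260

Greedy algorithm:
9/115: ceiling(115/9) = 13, use 1/13
2/1495: ceiling(1495/2) = 748, use 1/748
1/1118260: ceiling(1118260/1) = 1118260, use 1/1118260
Result: 9/115 = 1/13 + 1/748 + 1/1118260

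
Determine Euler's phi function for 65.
48

65 = 5 × 13
φ(n) = n × ∏(1 - 1/p) for each prime p dividing n
φ(65) = 65 × (1 - 1/5) × (1 - 1/13) = 48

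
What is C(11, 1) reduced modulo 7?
4

Using Lucas' theorem:
Write n=11 and k=1 in base 7:
n in base 7: [1, 4]
k in base 7: [0, 1]
C(11,1) mod 7 = ∏ C(n_i, k_i) mod 7
Digit binomials (mod 7): C(1,0) = 1; C(4,1) = 4
Product: 1 × 4 = 4 ≡ 4 (mod 7)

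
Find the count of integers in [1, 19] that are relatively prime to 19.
18

19 = 19
φ(n) = n × ∏(1 - 1/p) for each prime p dividing n
φ(19) = 19 × (1 - 1/19) = 18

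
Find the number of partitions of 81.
18004327

p(n) counts ways to write n as a sum of positive integers (order ignored).
Euler's pentagonal recurrence: p(k) = p(k-1) + p(k-2) - p(k-5) - p(k-7) + p(k-12) + p(k-15) - ... (offsets j(3j∓1)/2, signs ++--, p(0)=1, p(<0)=0).
DP table for k = 0..80: p(0)=1, p(1)=1, p(2)=2, p(3)=3, p(4)=5, p(5)=7, p(6)=11, p(7)=15, p(8)=22, p(9)=30, p(10)=42, p(11)=56, p(12)=77, p(13)=101, p(14)=135, p(15)=176, p(16)=231, p(17)=297, p(18)=385, p(19)=490, p(20)=627, p(21)=792, p(22)=1002, p(23)=1255, p(24)=1575, p(25)=1958, p(26)=2436, p(27)=3010, p(28)=3718, p(29)=4565, p(30)=5604, p(31)=6842, p(32)=8349, p(33)=10143, p(34)=12310, p(35)=14883, p(36)=17977, p(37)=21637, p(38)=26015, p(39)=31185, p(40)=37338, p(41)=44583, p(42)=53174, p(43)=63261, p(44)=75175, p(45)=89134, p(46)=105558, p(47)=124754, p(48)=147273, p(49)=173525, p(50)=204226, p(51)=239943, p(52)=281589, p(53)=329931, p(54)=386155, p(55)=451276, p(56)=526823, p(57)=614154, p(58)=715220, p(59)=831820, p(60)=966467, p(61)=1121505, p(62)=1300156, p(63)=1505499, p(64)=1741630, p(65)=2012558, p(66)=2323520, p(67)=2679689, p(68)=3087735, p(69)=3554345, p(70)=4087968, p(71)=4697205, p(72)=5392783, p(73)=6185689, p(74)=7089500, p(75)=8118264, p(76)=9289091, p(77)=10619863, p(78)=12132164, p(79)=13848650, p(80)=15796476.
Final step: p(81) = p(80) + p(79) - p(76) - p(74) + p(69) + p(66) - p(59) - p(55) + p(46) + p(41) - p(30) - p(24) + p(11) + p(4)
= 15796476 + 13848650 - 9289091 - 7089500 + 3554345 + 2323520 - 831820 - 451276 + 105558 + 44583 - 5604 - 1575 + 56 + 5
= 18004327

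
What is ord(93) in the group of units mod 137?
68

137 is prime, so ord(93) divides φ(137) = 136.
Divisors of 136: 1, 2, 4, 8, 17, 34, 68, 136.
Repeated squaring: 93^1 ≡ 93, 93^2 ≡ 18, 93^4 ≡ 50, 93^8 ≡ 34, 93^16 ≡ 60, 93^32 ≡ 38, 93^64 ≡ 74, 93^128 ≡ 133 (mod 137).
Test 93^d mod 137 for each divisor d in increasing order:
93^1 ≡ 93
93^2 ≡ 18
93^4 ≡ 50
93^8 ≡ 34
93^17 = 93^16·93^1 ≡ 100
93^34 = 93^32·93^2 ≡ 136
93^68 = 93^64·93^4 ≡ 1  ← first divisor giving 1
The order is 68.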